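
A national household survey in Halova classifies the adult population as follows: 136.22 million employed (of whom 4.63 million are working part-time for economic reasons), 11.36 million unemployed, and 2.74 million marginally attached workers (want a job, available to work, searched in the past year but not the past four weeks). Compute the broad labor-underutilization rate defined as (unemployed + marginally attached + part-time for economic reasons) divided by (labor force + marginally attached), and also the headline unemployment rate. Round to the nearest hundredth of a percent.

Broad underutilization rate ≈ 12.46%; headline unemployment rate ≈ 7.70%.

Labor force = 136.22 + 11.36 = 147.58 million.
Numerator = 11.36 + 2.74 + 4.63 = 18.73 million.
Denominator = 147.58 + 2.74 = 150.32 million.
Broad rate = 18.73 / 150.32 = 12.46%.
Headline unemployment rate = 11.36 / 147.58 = 7.70%.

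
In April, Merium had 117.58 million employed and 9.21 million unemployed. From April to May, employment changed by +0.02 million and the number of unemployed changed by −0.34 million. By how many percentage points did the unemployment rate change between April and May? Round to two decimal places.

The unemployment rate changed by −0.25 percentage points.

April: labor force = 117.58 + 9.21 = 126.79; u = 9.21/126.79 = 7.26%.
May: labor force = 117.60 + 8.87 = 126.47; u = 8.87/126.47 = 7.01%.
Change = 7.01% − 7.26% = −0.25 pp.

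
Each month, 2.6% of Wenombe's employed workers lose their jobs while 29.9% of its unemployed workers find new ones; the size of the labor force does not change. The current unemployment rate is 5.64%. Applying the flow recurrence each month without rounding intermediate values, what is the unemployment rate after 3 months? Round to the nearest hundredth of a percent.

Unemployment rate after three months ≈ 7.27%.

With a fixed labor force, u_{t+1} = u_t + s·(1−u_t) − f·u_t = u_t·(1−s−f) + s.
Here 1−s−f = 0.675 and s = 0.026.
u_1 = 0.056400 × 0.675 + 0.026 = 0.064070.
u_2 = 0.064070 × 0.675 + 0.026 = 0.069247.
u_3 = 0.069247 × 0.675 + 0.026 = 0.072742.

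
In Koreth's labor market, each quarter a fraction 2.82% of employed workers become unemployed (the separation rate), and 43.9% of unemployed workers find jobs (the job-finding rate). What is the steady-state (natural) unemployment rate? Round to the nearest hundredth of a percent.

At steady state the flows balance: s·E = f·U, so U/(E+U) = s/(s+f).
u* = 2.82 / (2.82 + 43.9) = 2.82 / 46.72 = 6.04%.

Steady-state unemployment rate ≈ 6.04%.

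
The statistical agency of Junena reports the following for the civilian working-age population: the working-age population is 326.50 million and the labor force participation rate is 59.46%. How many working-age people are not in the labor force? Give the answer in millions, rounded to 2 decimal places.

About 132.36 million are not in the labor force.

Share not in the labor force = 1 − 0.5946 = 0.4054.
Not in labor force = 0.4054 × 326.50 ≈ 132.36 million.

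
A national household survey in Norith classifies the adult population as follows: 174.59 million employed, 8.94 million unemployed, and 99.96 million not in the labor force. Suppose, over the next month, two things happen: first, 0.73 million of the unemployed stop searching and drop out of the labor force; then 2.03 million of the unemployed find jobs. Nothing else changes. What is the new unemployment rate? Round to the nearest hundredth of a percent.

Initially, labor force = 174.59 + 8.94 = 183.53 million, so u = 8.94/183.53 = 4.87%.
After the first change, unemployed and labor force both fall by 0.73 → E = 174.59, U = 8.21, labor force = 182.80 million.
After the second change, unemployed falls and employed rises by 2.03; labor force unchanged → E = 176.62, U = 6.18, labor force = 182.80 million.
New unemployment rate = 6.18 / 182.80 = 3.38%.

New unemployment rate ≈ 3.38%.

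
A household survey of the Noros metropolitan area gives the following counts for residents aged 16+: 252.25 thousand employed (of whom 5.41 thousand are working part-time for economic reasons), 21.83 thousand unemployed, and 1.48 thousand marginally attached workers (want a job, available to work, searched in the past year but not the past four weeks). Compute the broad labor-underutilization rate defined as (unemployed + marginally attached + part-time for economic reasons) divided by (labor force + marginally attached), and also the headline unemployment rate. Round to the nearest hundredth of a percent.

Labor force = 252.25 + 21.83 = 274.08 thousand.
Numerator = 21.83 + 1.48 + 5.41 = 28.72 thousand.
Denominator = 274.08 + 1.48 = 275.56 thousand.
Broad rate = 28.72 / 275.56 = 10.42%.
Headline unemployment rate = 21.83 / 274.08 = 7.96%.

Broad underutilization rate ≈ 10.42%; headline unemployment rate ≈ 7.96%.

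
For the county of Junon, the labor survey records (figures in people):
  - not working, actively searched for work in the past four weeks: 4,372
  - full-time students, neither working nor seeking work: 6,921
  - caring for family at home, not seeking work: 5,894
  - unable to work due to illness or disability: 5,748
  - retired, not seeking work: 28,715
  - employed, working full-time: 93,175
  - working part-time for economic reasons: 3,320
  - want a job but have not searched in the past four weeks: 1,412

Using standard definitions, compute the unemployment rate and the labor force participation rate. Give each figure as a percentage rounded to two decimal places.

Employed = 93,175 + 3,320 = 96,495 (anyone who worked, including part-time for economic reasons, counts as employed).
Unemployed = 4,372.
Labor force = 96,495 + 4,372 = 100,867.
Not in labor force = 6,921 + 5,894 + 5,748 + 28,715 + 1,412 = 48,690 (those not working and not actively searching are outside the labor force — including those who want a job but have given up searching).
Civilian working-age population = 100,867 + 48,690 = 149,557.
Unemployment rate = 4,372 / 100,867 = 4.33%.
Labor force participation rate = 100,867 / 149,557 = 67.44%.

Unemployment rate ≈ 4.33%; labor force participation rate ≈ 67.44%.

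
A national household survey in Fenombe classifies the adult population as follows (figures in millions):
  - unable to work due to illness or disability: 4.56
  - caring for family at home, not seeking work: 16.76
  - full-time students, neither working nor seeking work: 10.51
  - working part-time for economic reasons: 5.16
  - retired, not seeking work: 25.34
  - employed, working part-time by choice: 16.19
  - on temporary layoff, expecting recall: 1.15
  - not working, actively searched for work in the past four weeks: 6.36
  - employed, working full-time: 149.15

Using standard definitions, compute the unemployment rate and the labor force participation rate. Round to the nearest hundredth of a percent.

Employed = 5.16 + 16.19 + 149.15 = 170.50 million (anyone who worked, including part-time for economic reasons, counts as employed).
Unemployed = 1.15 + 6.36 = 7.51 million (jobless and actively searching, or on temporary layoff).
Labor force = 170.50 + 7.51 = 178.01 million.
Not in labor force = 4.56 + 16.76 + 10.51 + 25.34 = 57.17 million (those not working and not actively searching are outside the labor force).
Civilian working-age population = 178.01 + 57.17 = 235.18 million.
Unemployment rate = 7.51 / 178.01 = 4.22%.
Labor force participation rate = 178.01 / 235.18 = 75.69%.

Unemployment rate ≈ 4.22%; labor force participation rate ≈ 75.69%.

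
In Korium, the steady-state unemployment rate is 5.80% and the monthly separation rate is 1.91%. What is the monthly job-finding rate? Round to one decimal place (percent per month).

Job-finding rate ≈ 31.0% per month.

From u* = s/(s+f): f = s·(1−u)/u.
f = 1.91 × (1 − 0.0580) / 0.0580 = 1.7992 / 0.0580 ≈ 31.0% per month.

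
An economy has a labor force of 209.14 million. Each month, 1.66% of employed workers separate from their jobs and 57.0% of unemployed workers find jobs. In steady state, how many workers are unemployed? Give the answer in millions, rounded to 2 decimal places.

Steady-state unemployment rate u* = s/(s+f) = 1.66/(1.66+57.0) = 0.028299.
Unemployed = u* × labor force = 0.028299 × 209.14 ≈ 5.92 million.

About 5.92 million are unemployed in steady state.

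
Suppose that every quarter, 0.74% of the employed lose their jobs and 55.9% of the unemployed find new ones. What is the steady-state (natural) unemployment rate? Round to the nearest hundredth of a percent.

Steady-state unemployment rate ≈ 1.31%.

At steady state the flows balance: s·E = f·U, so U/(E+U) = s/(s+f).
u* = 0.74 / (0.74 + 55.9) = 0.74 / 56.64 = 1.31%.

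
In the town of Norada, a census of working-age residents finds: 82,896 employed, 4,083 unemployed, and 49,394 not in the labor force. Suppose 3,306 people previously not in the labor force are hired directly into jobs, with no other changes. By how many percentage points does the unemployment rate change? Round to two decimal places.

The unemployment rate changes by −0.17 percentage points.

Initially, labor force = 82,896 + 4,083 = 86,979, so u = 4,083/86,979 = 4.69%.
After the change, employed and labor force both rise by 3,306; unemployed unchanged → E = 86,202, U = 4,083, labor force = 90,285.
New unemployment rate = 4,083 / 90,285 = 4.52%.
Change = 4.52% − 4.69% = −0.17 percentage points.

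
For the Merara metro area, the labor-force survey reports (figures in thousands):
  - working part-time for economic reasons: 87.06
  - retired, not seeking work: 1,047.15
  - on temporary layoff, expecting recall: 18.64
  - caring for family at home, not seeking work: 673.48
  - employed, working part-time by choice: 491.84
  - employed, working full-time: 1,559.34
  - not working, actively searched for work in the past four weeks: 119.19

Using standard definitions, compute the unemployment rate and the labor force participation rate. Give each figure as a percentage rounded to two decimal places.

Unemployment rate ≈ 6.06%; labor force participation rate ≈ 56.95%.

Employed = 87.06 + 491.84 + 1,559.34 = 2,138.24 thousand (anyone who worked, including part-time for economic reasons, counts as employed).
Unemployed = 18.64 + 119.19 = 137.83 thousand (jobless and actively searching, or on temporary layoff).
Labor force = 2,138.24 + 137.83 = 2,276.07 thousand.
Not in labor force = 1,047.15 + 673.48 = 1,720.63 thousand (those not working and not actively searching are outside the labor force).
Civilian working-age population = 2,276.07 + 1,720.63 = 3,996.70 thousand.
Unemployment rate = 137.83 / 2,276.07 = 6.06%.
Labor force participation rate = 2,276.07 / 3,996.70 = 56.95%.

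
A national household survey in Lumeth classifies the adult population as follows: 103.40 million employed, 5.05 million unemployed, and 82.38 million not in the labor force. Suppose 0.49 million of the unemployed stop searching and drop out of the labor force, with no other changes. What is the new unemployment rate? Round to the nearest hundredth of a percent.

Initially, labor force = 103.40 + 5.05 = 108.45 million, so u = 5.05/108.45 = 4.66%.
After the change, unemployed and labor force both fall by 0.49 → E = 103.40, U = 4.56, labor force = 107.96 million.
New unemployment rate = 4.56 / 107.96 = 4.22%.

New unemployment rate ≈ 4.22%.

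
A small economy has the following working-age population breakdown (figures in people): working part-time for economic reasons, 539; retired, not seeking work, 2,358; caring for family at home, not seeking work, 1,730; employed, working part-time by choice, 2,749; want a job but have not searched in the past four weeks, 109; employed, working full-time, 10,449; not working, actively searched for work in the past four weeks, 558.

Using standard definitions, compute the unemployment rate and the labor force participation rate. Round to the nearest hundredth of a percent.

Employed = 539 + 2,749 + 10,449 = 13,737 (anyone who worked, including part-time for economic reasons, counts as employed).
Unemployed = 558.
Labor force = 13,737 + 558 = 14,295.
Not in labor force = 2,358 + 1,730 + 109 = 4,197 (those not working and not actively searching are outside the labor force — including those who want a job but have given up searching).
Civilian working-age population = 14,295 + 4,197 = 18,492.
Unemployment rate = 558 / 14,295 = 3.90%.
Labor force participation rate = 14,295 / 18,492 = 77.30%.

Unemployment rate ≈ 3.90%; labor force participation rate ≈ 77.30%.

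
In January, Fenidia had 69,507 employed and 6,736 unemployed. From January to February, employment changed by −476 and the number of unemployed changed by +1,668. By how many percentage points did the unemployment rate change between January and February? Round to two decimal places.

January: labor force = 69,507 + 6,736 = 76,243; u = 6,736/76,243 = 8.83%.
February: labor force = 69,031 + 8,404 = 77,435; u = 8,404/77,435 = 10.85%.
Change = 10.85% − 8.83% = +2.02 pp.

The unemployment rate changed by +2.02 percentage points.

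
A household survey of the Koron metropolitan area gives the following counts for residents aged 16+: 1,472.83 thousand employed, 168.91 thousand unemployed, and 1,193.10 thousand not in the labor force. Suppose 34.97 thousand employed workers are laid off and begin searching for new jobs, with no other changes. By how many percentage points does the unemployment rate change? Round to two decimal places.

Initially, labor force = 1,472.83 + 168.91 = 1,641.74 thousand, so u = 168.91/1,641.74 = 10.29%.
After the change, employed falls and unemployed rises by 34.97; labor force unchanged → E = 1,437.86, U = 203.88, labor force = 1,641.74 thousand.
New unemployment rate = 203.88 / 1,641.74 = 12.42%.
Change = 12.42% − 10.29% = +2.13 percentage points.

The unemployment rate changes by +2.13 percentage points.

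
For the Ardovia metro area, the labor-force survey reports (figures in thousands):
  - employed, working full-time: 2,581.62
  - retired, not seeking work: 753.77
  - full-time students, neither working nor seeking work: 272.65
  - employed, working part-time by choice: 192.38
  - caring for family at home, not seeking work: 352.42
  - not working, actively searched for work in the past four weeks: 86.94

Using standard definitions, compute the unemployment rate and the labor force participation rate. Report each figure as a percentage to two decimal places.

Unemployment rate ≈ 3.04%; labor force participation rate ≈ 67.48%.

Employed = 2,581.62 + 192.38 = 2,774.00 thousand.
Unemployed = 86.94 thousand.
Labor force = 2,774.00 + 86.94 = 2,860.94 thousand.
Not in labor force = 753.77 + 272.65 + 352.42 = 1,378.84 thousand (those not working and not actively searching are outside the labor force).
Civilian working-age population = 2,860.94 + 1,378.84 = 4,239.78 thousand.
Unemployment rate = 86.94 / 2,860.94 = 3.04%.
Labor force participation rate = 2,860.94 / 4,239.78 = 67.48%.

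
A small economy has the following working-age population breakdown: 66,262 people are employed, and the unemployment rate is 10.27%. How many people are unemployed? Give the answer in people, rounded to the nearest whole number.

Let U be the number unemployed. The labor force is E + U, and U/(E+U) = 0.1027.
So U = 0.1027 × 66,262 / (1 − 0.1027) = 6805.11 / 0.8973 ≈ 7,584.

About 7,584 are unemployed.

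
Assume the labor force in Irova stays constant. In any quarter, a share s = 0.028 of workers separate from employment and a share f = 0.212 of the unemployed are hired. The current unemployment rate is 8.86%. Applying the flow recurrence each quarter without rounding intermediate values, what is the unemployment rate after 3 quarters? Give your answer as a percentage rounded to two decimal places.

Unemployment rate after three quarters ≈ 10.43%.

With a fixed labor force, u_{t+1} = u_t + s·(1−u_t) − f·u_t = u_t·(1−s−f) + s.
Here 1−s−f = 0.760 and s = 0.028.
u_1 = 0.088600 × 0.760 + 0.028 = 0.095336.
u_2 = 0.095336 × 0.760 + 0.028 = 0.100455.
u_3 = 0.100455 × 0.760 + 0.028 = 0.104346.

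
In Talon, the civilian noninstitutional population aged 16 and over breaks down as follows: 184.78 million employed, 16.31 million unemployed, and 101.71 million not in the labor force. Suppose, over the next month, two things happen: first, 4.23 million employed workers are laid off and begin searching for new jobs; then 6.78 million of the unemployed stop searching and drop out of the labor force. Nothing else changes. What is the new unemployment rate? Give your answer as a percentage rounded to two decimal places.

New unemployment rate ≈ 7.08%.

Initially, labor force = 184.78 + 16.31 = 201.09 million, so u = 16.31/201.09 = 8.11%.
After the first change, employed falls and unemployed rises by 4.23; labor force unchanged → E = 180.55, U = 20.54, labor force = 201.09 million.
After the second change, unemployed and labor force both fall by 6.78 → E = 180.55, U = 13.76, labor force = 194.31 million.
New unemployment rate = 13.76 / 194.31 = 7.08%.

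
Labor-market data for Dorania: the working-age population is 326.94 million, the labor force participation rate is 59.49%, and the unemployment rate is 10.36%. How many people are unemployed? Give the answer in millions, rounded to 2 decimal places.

About 20.15 million are unemployed.

Labor force = 0.5949 × 326.94 = 194.50 million.
Unemployed = 0.1036 × 194.50 ≈ 20.15 million.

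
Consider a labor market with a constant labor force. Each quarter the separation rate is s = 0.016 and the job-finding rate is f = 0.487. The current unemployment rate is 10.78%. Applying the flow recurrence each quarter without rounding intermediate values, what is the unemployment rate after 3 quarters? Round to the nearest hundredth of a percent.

Unemployment rate after three quarters ≈ 4.11%.

With a fixed labor force, u_{t+1} = u_t + s·(1−u_t) − f·u_t = u_t·(1−s−f) + s.
Here 1−s−f = 0.497 and s = 0.016.
u_1 = 0.107800 × 0.497 + 0.016 = 0.069577.
u_2 = 0.069577 × 0.497 + 0.016 = 0.050580.
u_3 = 0.050580 × 0.497 + 0.016 = 0.041138.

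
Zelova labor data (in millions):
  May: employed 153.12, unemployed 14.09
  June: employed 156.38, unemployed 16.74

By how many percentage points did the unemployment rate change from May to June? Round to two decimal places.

The unemployment rate changed by +1.24 percentage points.

May: labor force = 153.12 + 14.09 = 167.21; u = 14.09/167.21 = 8.43%.
June: labor force = 156.38 + 16.74 = 173.12; u = 16.74/173.12 = 9.67%.
Change = 9.67% − 8.43% = +1.24 pp.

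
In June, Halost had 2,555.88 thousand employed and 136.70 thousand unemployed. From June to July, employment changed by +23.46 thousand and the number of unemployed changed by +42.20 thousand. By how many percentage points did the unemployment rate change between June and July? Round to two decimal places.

The unemployment rate changed by +1.41 percentage points.

June: labor force = 2,555.88 + 136.70 = 2,692.58; u = 136.70/2,692.58 = 5.08%.
July: labor force = 2,579.34 + 178.90 = 2,758.24; u = 178.90/2,758.24 = 6.49%.
Change = 6.49% − 5.08% = +1.41 pp.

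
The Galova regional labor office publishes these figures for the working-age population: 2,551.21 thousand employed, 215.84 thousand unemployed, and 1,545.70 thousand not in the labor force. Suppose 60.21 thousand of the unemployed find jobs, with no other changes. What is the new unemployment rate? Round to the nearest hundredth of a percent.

Initially, labor force = 2,551.21 + 215.84 = 2,767.05 thousand, so u = 215.84/2,767.05 = 7.80%.
After the change, unemployed falls and employed rises by 60.21; labor force unchanged → E = 2,611.42, U = 155.63, labor force = 2,767.05 thousand.
New unemployment rate = 155.63 / 2,767.05 = 5.62%.

New unemployment rate ≈ 5.62%.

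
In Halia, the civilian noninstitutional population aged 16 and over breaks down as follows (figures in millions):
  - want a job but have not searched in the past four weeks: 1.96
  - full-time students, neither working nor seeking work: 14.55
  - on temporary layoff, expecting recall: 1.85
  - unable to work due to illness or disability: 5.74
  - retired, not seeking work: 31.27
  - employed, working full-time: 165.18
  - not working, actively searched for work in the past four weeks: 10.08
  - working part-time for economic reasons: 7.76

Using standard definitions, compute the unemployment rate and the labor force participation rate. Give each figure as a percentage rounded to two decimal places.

Unemployment rate ≈ 6.45%; labor force participation rate ≈ 77.55%.

Employed = 165.18 + 7.76 = 172.94 million (anyone who worked, including part-time for economic reasons, counts as employed).
Unemployed = 1.85 + 10.08 = 11.93 million (jobless and actively searching, or on temporary layoff).
Labor force = 172.94 + 11.93 = 184.87 million.
Not in labor force = 1.96 + 14.55 + 5.74 + 31.27 = 53.52 million (those not working and not actively searching are outside the labor force — including those who want a job but have given up searching).
Civilian working-age population = 184.87 + 53.52 = 238.39 million.
Unemployment rate = 11.93 / 184.87 = 6.45%.
Labor force participation rate = 184.87 / 238.39 = 77.55%.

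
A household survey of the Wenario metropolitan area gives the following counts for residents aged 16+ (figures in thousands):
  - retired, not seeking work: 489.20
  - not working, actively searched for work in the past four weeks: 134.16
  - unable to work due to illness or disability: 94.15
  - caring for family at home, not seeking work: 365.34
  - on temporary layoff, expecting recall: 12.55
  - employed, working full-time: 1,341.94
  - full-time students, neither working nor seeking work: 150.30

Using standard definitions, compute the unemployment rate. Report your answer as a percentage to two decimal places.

Unemployment rate ≈ 9.86%.

Employed = 1,341.94 thousand.
Unemployed = 134.16 + 12.55 = 146.71 thousand (jobless and actively searching, or on temporary layoff).
Labor force = 1,341.94 + 146.71 = 1,488.65 thousand.
Unemployment rate = 146.71 / 1,488.65 = 9.86%.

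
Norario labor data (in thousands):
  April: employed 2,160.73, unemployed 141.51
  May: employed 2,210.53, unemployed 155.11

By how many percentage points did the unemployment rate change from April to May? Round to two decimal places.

The unemployment rate changed by +0.41 percentage points.

April: labor force = 2,160.73 + 141.51 = 2,302.24; u = 141.51/2,302.24 = 6.15%.
May: labor force = 2,210.53 + 155.11 = 2,365.64; u = 155.11/2,365.64 = 6.56%.
Change = 6.56% − 6.15% = +0.41 pp.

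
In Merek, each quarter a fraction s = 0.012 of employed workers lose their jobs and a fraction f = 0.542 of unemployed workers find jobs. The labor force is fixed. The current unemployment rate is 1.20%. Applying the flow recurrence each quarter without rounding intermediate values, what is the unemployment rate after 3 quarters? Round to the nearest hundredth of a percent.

With a fixed labor force, u_{t+1} = u_t + s·(1−u_t) − f·u_t = u_t·(1−s−f) + s.
Here 1−s−f = 0.446 and s = 0.012.
u_1 = 0.012000 × 0.446 + 0.012 = 0.017352.
u_2 = 0.017352 × 0.446 + 0.012 = 0.019739.
u_3 = 0.019739 × 0.446 + 0.012 = 0.020804.

Unemployment rate after three quarters ≈ 2.08%.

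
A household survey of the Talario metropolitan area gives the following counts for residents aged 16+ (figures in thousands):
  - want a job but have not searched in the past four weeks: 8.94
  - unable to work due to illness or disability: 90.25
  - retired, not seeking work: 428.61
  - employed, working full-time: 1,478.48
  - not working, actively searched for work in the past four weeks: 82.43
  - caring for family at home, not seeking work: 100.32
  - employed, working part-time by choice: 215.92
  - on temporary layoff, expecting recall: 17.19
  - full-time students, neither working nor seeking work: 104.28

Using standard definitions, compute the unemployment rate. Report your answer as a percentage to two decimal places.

Unemployment rate ≈ 5.55%.

Employed = 1,478.48 + 215.92 = 1,694.40 thousand.
Unemployed = 82.43 + 17.19 = 99.62 thousand (jobless and actively searching, or on temporary layoff).
Labor force = 1,694.40 + 99.62 = 1,794.02 thousand.
Unemployment rate = 99.62 / 1,794.02 = 5.55%.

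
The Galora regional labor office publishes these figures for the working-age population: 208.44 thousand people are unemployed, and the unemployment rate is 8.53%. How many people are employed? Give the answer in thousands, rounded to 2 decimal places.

About 2,235.17 thousand are employed.

Labor force = U / u = 208.44 / 0.0853 ≈ 2,443.61 thousand.
Employed = labor force − unemployed = 2,443.61 − 208.44 = 2,235.17 thousand.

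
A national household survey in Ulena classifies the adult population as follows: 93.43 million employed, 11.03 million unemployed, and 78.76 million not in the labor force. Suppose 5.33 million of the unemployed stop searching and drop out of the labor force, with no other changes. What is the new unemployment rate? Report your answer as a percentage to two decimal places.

Initially, labor force = 93.43 + 11.03 = 104.46 million, so u = 11.03/104.46 = 10.56%.
After the change, unemployed and labor force both fall by 5.33 → E = 93.43, U = 5.70, labor force = 99.13 million.
New unemployment rate = 5.70 / 99.13 = 5.75%.

New unemployment rate ≈ 5.75%.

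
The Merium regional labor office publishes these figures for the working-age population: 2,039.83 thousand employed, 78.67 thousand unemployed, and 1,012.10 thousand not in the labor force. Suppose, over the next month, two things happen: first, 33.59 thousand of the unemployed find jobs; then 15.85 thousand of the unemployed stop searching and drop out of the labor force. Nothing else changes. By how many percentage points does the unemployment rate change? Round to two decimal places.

The unemployment rate changes by −2.32 percentage points.

Initially, labor force = 2,039.83 + 78.67 = 2,118.50 thousand, so u = 78.67/2,118.50 = 3.71%.
After the first change, unemployed falls and employed rises by 33.59; labor force unchanged → E = 2,073.42, U = 45.08, labor force = 2,118.50 thousand.
After the second change, unemployed and labor force both fall by 15.85 → E = 2,073.42, U = 29.23, labor force = 2,102.65 thousand.
New unemployment rate = 29.23 / 2,102.65 = 1.39%.
Change = 1.39% − 3.71% = −2.32 percentage points.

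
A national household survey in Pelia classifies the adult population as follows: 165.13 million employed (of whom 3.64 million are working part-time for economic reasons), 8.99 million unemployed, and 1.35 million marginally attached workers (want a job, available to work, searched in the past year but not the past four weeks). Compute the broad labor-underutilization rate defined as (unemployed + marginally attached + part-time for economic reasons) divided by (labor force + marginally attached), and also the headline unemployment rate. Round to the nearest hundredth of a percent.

Broad underutilization rate ≈ 7.97%; headline unemployment rate ≈ 5.16%.

Labor force = 165.13 + 8.99 = 174.12 million.
Numerator = 8.99 + 1.35 + 3.64 = 13.98 million.
Denominator = 174.12 + 1.35 = 175.47 million.
Broad rate = 13.98 / 175.47 = 7.97%.
Headline unemployment rate = 8.99 / 174.12 = 5.16%.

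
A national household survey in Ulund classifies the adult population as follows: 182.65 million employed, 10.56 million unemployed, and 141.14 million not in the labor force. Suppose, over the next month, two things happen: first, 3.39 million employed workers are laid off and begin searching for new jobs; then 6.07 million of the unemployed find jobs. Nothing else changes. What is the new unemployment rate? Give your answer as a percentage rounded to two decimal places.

New unemployment rate ≈ 4.08%.

Initially, labor force = 182.65 + 10.56 = 193.21 million, so u = 10.56/193.21 = 5.47%.
After the first change, employed falls and unemployed rises by 3.39; labor force unchanged → E = 179.26, U = 13.95, labor force = 193.21 million.
After the second change, unemployed falls and employed rises by 6.07; labor force unchanged → E = 185.33, U = 7.88, labor force = 193.21 million.
New unemployment rate = 7.88 / 193.21 = 4.08%.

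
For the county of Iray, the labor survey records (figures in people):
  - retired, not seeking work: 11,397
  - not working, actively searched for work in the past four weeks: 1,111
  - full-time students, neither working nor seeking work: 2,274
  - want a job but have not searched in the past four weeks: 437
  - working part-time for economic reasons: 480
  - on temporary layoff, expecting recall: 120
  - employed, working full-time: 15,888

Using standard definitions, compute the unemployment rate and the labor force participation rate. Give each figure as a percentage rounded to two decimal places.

Employed = 480 + 15,888 = 16,368 (anyone who worked, including part-time for economic reasons, counts as employed).
Unemployed = 1,111 + 120 = 1,231 (jobless and actively searching, or on temporary layoff).
Labor force = 16,368 + 1,231 = 17,599.
Not in labor force = 11,397 + 2,274 + 437 = 14,108 (those not working and not actively searching are outside the labor force — including those who want a job but have given up searching).
Civilian working-age population = 17,599 + 14,108 = 31,707.
Unemployment rate = 1,231 / 17,599 = 6.99%.
Labor force participation rate = 17,599 / 31,707 = 55.51%.

Unemployment rate ≈ 6.99%; labor force participation rate ≈ 55.51%.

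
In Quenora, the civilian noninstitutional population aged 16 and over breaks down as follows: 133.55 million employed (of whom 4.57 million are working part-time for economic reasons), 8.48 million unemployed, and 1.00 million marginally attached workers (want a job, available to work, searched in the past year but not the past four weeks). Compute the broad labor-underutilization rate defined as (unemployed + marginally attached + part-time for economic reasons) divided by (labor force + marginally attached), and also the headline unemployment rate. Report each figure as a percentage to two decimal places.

Labor force = 133.55 + 8.48 = 142.03 million.
Numerator = 8.48 + 1.00 + 4.57 = 14.05 million.
Denominator = 142.03 + 1.00 = 143.03 million.
Broad rate = 14.05 / 143.03 = 9.82%.
Headline unemployment rate = 8.48 / 142.03 = 5.97%.

Broad underutilization rate ≈ 9.82%; headline unemployment rate ≈ 5.97%.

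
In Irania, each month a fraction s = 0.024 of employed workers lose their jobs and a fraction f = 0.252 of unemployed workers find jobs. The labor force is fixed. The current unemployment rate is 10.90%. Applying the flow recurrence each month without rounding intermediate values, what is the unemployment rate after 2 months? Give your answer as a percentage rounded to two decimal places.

With a fixed labor force, u_{t+1} = u_t + s·(1−u_t) − f·u_t = u_t·(1−s−f) + s.
Here 1−s−f = 0.724 and s = 0.024.
u_1 = 0.109000 × 0.724 + 0.024 = 0.102916.
u_2 = 0.102916 × 0.724 + 0.024 = 0.098511.

Unemployment rate after two months ≈ 9.85%.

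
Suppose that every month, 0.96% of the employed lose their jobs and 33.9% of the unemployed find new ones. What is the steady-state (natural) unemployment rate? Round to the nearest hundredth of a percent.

At steady state the flows balance: s·E = f·U, so U/(E+U) = s/(s+f).
u* = 0.96 / (0.96 + 33.9) = 0.96 / 34.86 = 2.75%.

Steady-state unemployment rate ≈ 2.75%.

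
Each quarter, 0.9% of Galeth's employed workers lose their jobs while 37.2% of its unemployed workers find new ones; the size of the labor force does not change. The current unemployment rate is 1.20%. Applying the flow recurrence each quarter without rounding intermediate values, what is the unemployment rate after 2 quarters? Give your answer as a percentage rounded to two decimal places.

With a fixed labor force, u_{t+1} = u_t + s·(1−u_t) − f·u_t = u_t·(1−s−f) + s.
Here 1−s−f = 0.619 and s = 0.009.
u_1 = 0.012000 × 0.619 + 0.009 = 0.016428.
u_2 = 0.016428 × 0.619 + 0.009 = 0.019169.

Unemployment rate after two quarters ≈ 1.92%.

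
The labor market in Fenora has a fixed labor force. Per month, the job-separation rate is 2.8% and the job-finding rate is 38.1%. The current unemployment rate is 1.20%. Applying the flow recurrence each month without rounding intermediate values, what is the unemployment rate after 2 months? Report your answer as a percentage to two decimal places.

Unemployment rate after two months ≈ 4.87%.

With a fixed labor force, u_{t+1} = u_t + s·(1−u_t) − f·u_t = u_t·(1−s−f) + s.
Here 1−s−f = 0.591 and s = 0.028.
u_1 = 0.012000 × 0.591 + 0.028 = 0.035092.
u_2 = 0.035092 × 0.591 + 0.028 = 0.048739.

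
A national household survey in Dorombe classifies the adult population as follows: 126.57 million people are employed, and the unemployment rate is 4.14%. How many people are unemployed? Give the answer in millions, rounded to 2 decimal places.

About 5.47 million are unemployed.

Let U be the number unemployed. The labor force is E + U, and U/(E+U) = 0.0414.
So U = 0.0414 × 126.57 / (1 − 0.0414) = 5.2400 / 0.9586 ≈ 5.47 million.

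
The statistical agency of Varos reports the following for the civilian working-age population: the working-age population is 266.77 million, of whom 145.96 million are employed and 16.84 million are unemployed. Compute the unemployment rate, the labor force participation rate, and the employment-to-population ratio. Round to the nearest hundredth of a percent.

Unemployment rate ≈ 10.34%; labor force participation rate ≈ 61.03%; employment-population ratio ≈ 54.71%.

Labor force = employed + unemployed = 145.96 + 16.84 = 162.80 million.
Unemployment rate = 16.84 / 162.80 = 10.34%.
Labor force participation rate = 162.80 / 266.77 = 61.03%.
Employment-population ratio = 145.96 / 266.77 = 54.71%.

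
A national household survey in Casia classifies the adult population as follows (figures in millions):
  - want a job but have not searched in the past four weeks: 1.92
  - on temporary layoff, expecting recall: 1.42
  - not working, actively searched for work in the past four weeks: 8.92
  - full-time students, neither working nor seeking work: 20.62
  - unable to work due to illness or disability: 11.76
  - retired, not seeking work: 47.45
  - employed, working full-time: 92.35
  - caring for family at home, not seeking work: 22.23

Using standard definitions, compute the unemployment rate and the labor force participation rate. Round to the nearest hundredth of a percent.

Employed = 92.35 million.
Unemployed = 1.42 + 8.92 = 10.34 million (jobless and actively searching, or on temporary layoff).
Labor force = 92.35 + 10.34 = 102.69 million.
Not in labor force = 1.92 + 20.62 + 11.76 + 47.45 + 22.23 = 103.98 million (those not working and not actively searching are outside the labor force — including those who want a job but have given up searching).
Civilian working-age population = 102.69 + 103.98 = 206.67 million.
Unemployment rate = 10.34 / 102.69 = 10.07%.
Labor force participation rate = 102.69 / 206.67 = 49.69%.

Unemployment rate ≈ 10.07%; labor force participation rate ≈ 49.69%.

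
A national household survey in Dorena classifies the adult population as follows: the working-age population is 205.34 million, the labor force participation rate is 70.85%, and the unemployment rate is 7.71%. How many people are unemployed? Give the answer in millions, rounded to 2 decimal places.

About 11.22 million are unemployed.

Labor force = 0.7085 × 205.34 = 145.48 million.
Unemployed = 0.0771 × 145.48 ≈ 11.22 million.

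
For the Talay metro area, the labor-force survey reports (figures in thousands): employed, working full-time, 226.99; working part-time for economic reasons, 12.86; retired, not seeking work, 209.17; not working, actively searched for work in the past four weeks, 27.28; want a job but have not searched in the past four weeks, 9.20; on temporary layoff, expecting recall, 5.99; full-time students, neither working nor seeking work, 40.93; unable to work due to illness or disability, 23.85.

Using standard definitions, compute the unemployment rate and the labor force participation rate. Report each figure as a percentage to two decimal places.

Employed = 226.99 + 12.86 = 239.85 thousand (anyone who worked, including part-time for economic reasons, counts as employed).
Unemployed = 27.28 + 5.99 = 33.27 thousand (jobless and actively searching, or on temporary layoff).
Labor force = 239.85 + 33.27 = 273.12 thousand.
Not in labor force = 209.17 + 9.20 + 40.93 + 23.85 = 283.15 thousand (those not working and not actively searching are outside the labor force — including those who want a job but have given up searching).
Civilian working-age population = 273.12 + 283.15 = 556.27 thousand.
Unemployment rate = 33.27 / 273.12 = 12.18%.
Labor force participation rate = 273.12 / 556.27 = 49.10%.

Unemployment rate ≈ 12.18%; labor force participation rate ≈ 49.10%.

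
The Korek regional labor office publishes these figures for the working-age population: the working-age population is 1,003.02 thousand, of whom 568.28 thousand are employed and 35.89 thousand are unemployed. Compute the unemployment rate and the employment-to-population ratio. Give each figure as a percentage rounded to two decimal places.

Labor force = employed + unemployed = 568.28 + 35.89 = 604.17 thousand.
Unemployment rate = 35.89 / 604.17 = 5.94%.
Employment-population ratio = 568.28 / 1,003.02 = 56.66%.

Unemployment rate ≈ 5.94%; employment-population ratio ≈ 56.66%.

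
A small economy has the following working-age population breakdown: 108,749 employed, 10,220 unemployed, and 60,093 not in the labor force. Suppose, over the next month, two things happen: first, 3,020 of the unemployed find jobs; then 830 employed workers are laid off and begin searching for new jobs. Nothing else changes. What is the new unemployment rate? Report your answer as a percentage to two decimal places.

New unemployment rate ≈ 6.75%.

Initially, labor force = 108,749 + 10,220 = 118,969, so u = 10,220/118,969 = 8.59%.
After the first change, unemployed falls and employed rises by 3,020; labor force unchanged → E = 111,769, U = 7,200, labor force = 118,969.
After the second change, employed falls and unemployed rises by 830; labor force unchanged → E = 110,939, U = 8,030, labor force = 118,969.
New unemployment rate = 8,030 / 118,969 = 6.75%.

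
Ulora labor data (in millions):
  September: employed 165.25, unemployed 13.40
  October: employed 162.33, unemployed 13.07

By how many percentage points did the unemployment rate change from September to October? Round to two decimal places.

September: labor force = 165.25 + 13.40 = 178.65; u = 13.40/178.65 = 7.50%.
October: labor force = 162.33 + 13.07 = 175.40; u = 13.07/175.40 = 7.45%.
Change = 7.45% − 7.50% = −0.05 pp.

The unemployment rate changed by −0.05 percentage points.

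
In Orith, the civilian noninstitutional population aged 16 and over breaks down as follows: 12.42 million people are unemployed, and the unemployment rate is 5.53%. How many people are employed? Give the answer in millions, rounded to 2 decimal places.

Labor force = U / u = 12.42 / 0.0553 ≈ 224.59 million.
Employed = labor force − unemployed = 224.59 − 12.42 = 212.17 million.

About 212.17 million are employed.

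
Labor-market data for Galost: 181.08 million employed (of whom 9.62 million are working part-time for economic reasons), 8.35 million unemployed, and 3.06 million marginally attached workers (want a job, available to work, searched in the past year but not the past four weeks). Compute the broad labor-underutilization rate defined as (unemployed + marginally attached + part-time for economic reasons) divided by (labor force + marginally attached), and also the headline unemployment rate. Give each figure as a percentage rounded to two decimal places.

Broad underutilization rate ≈ 10.93%; headline unemployment rate ≈ 4.41%.

Labor force = 181.08 + 8.35 = 189.43 million.
Numerator = 8.35 + 3.06 + 9.62 = 21.03 million.
Denominator = 189.43 + 3.06 = 192.49 million.
Broad rate = 21.03 / 192.49 = 10.93%.
Headline unemployment rate = 8.35 / 189.43 = 4.41%.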